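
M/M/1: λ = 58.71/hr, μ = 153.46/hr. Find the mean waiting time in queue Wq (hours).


ρ = 58.71/153.46 = 0.3826
Wq = ρ/(μ−λ) = 0.3826/(153.46 − 58.71) = 0.3826/94.75 = 0.004038 hr

Final: 0.004038 hr


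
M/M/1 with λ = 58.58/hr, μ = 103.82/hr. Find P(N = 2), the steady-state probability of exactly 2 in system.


ρ = 58.58/103.82 = 0.5642
P_n = (1−ρ)·ρ^n = (1 − 0.5642)·0.5642^2 = 0.4358·0.318373 = 0.138733

Final: 0.138733


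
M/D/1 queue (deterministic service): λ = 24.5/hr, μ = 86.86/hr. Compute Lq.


ρ = 24.5/86.86 = 0.2821
M/D/1: Lq = ρ²/(2(1−ρ)) = 0.07956/(2·0.7179) = 0.05541

Final: 0.05541


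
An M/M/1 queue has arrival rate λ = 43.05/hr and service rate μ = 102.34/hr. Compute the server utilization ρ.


ρ = λ/μ = 43.05/102.34 = 0.4207

Final: 0.4207


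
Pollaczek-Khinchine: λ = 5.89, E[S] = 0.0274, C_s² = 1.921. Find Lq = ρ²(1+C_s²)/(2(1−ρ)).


ρ = λ·E[S] = 5.89·0.0274 = 0.1614
Lq = ρ²(1+C_s²)/(2(1−ρ)) = 0.02605·(1+1.921)/(2·0.8386)
= 0.02605·2.9210/1.6772 = 0.04536

Final: 0.04536


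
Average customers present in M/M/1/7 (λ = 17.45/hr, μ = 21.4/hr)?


ρ = 17.45/21.4 = 0.8154
L = ρ[1 − (K+1)ρ^K + Kρ^(K+1)] / [(1−ρ)(1−ρ^(K+1))]
Numerator: 0.8154·(1 − 8·0.239702 + 7·0.195458) = 0.367420
Denominator: (0.1846)·(0.804542) = 0.148502
L = 0.367420/0.148502 = 2.4742

Final: 2.4742


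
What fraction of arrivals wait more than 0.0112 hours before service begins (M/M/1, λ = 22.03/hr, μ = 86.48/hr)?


ρ = 22.03/86.48 = 0.2547
P(Wq > t) = ρ·e^{−(μ−λ)t} = 0.2547·e^{−0.7218}
= 0.2547·0.485857 = 0.123768

Final: 0.123768


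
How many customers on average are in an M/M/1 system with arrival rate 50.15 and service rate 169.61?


ρ = λ/μ = 50.15/169.61 = 0.2957
L = ρ/(1−ρ) = 0.2957/(1 − 0.2957) = 0.2957/0.7043 = 0.4198

Final: 0.4198


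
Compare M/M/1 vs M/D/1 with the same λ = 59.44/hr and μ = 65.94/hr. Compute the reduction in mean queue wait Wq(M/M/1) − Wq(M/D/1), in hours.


ρ = 59.44/65.94 = 0.9014
Wq(M/M/1) = ρ/(μ−λ) = 0.9014/6.50 = 0.13868 hr
Wq(M/D/1) = ρ/(2(μ−λ)) = 0.06934 hr
Savings = 0.13868 − 0.06934 = 0.06934 hr

Final: 0.06934 hr


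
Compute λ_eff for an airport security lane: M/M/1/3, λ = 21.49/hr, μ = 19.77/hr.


ρ = 1.0870; P_K = (1−ρ)ρ^3/(1−ρ^4) = 0.282096
λ_eff = λ(1 − P_K) = 21.49·(1 − 0.282096) = 21.49·0.717904 = 15.4277 /hr

Final: 15.4277 /hr


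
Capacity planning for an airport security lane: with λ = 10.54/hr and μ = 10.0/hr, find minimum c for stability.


Stability requires cμ > λ ⇔ c > λ/μ.
λ/μ = 10.54/10.0 = 1.0540
Minimum integer c = ⌊1.0540⌋ + 1 = 2
Check: 2·10.0 = 20.00 > 10.54, while 1·10.0 = 10.00 ≤ 10.54

Final: 2 servers


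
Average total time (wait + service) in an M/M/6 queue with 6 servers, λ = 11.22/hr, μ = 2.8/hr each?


a = 4.0071; ρ = 0.6679; P₀ = 0.016550
Lq = P₀·a^c·ρ/(c!(1−ρ)²) = 0.57610
Wq = Lq/λ = 0.57610/11.22 = 0.05135 hr
W = Wq + 1/μ = 0.05135 + 0.35714 = 0.40849 hr

Final: 0.40849 hr


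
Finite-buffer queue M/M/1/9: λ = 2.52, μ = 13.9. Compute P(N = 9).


ρ = λ/μ = 2.52/13.9 = 0.1813
P_K = (1−ρ)ρ^K/(1−ρ^(K+1)) = (0.8187·0.0000002116)/(1 − 0.00000003836)
= 0.0000001732/1.000000 = 0.0000001732

Final: 0.0000001732


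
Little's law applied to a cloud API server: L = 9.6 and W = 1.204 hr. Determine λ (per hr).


λ = L/W = 9.6/1.204 = 7.9734 /hr

Final: 7.9734 /hr


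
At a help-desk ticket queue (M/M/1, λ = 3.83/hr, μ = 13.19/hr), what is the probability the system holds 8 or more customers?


ρ = 3.83/13.19 = 0.2904
P(N ≥ n) = ρ^n = 0.2904^8 = 0.00005054

Final: 0.00005054


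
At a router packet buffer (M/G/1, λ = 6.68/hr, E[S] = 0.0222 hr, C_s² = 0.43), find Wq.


ρ = λ·E[S] = 6.68·0.0222 = 0.1483
E[S²] = E[S]²(1+C_s²) = 0.0222²·(1+0.43) = 0.0007048
Wq = λ·E[S²]/(2(1−ρ)) = 6.68·0.0007048/(2·0.8517) = 0.002764 hr

Final: 0.002764 hr


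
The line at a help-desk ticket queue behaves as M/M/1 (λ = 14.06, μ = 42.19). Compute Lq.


ρ = 14.06/42.19 = 0.3333
Lq = ρ²/(1−ρ) = 0.1111/0.6667 = 0.1666

Final: 0.1666


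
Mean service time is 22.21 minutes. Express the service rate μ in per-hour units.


μ = 1/(service time) in consistent units.
1 hour = 60 min, so μ = 60/22.21 = 2.7015 per hour

Final: 2.7015 /hr


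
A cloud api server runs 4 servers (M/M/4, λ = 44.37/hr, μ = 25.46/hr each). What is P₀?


a = λ/μ = 44.37/25.46 = 1.7427; ρ = a/c = 0.4357
Σ_{k=0}^{3} a^k/k! (terms k=0..3) = 1.00000 + 1.74273 + 1.51856 + 0.88215 = 5.14344
Tail: a^4/(4!(1−ρ)) = 9.22410/(24·0.5643) = 0.68107
P₀ = 1/(5.14344 + 0.68107) = 1/5.82451 = 0.171688

Final: 0.171688


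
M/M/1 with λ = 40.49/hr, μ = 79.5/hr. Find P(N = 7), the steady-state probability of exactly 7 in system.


ρ = 40.49/79.5 = 0.5093
P_n = (1−ρ)·ρ^n = (1 − 0.5093)·0.5093^7 = 0.4907·0.008889 = 0.004362

Final: 0.004362


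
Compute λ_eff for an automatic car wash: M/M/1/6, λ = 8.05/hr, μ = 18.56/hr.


ρ = 0.4337; P_K = (1−ρ)ρ^6/(1−ρ^7) = 0.003781
λ_eff = λ(1 − P_K) = 8.05·(1 − 0.003781) = 8.05·0.996219 = 8.0196 /hr

Final: 8.0196 /hr


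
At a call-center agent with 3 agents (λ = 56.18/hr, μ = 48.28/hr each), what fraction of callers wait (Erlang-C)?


a = λ/μ = 1.1636; ρ = a/3 = 0.3879
P₀ = 0.305844 (from M/M/c formula)
C(c,a) = [a^c/(c!(1−ρ))]·P₀ = [1.57559/(6·0.6121)]·0.305844
= 0.42900·0.305844 = 0.131206

Final: 0.131206


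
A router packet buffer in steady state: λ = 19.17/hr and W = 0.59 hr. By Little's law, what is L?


L = λW = 19.17·0.59 = 11.3103

Final: 11.3103


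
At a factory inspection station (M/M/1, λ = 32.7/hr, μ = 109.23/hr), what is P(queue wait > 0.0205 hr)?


ρ = 32.7/109.23 = 0.2994
P(Wq > t) = ρ·e^{−(μ−λ)t} = 0.2994·e^{−1.5689}
= 0.2994·0.208281 = 0.062353

Final: 0.062353


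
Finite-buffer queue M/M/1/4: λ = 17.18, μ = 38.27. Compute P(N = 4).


ρ = λ/μ = 17.18/38.27 = 0.4489
P_K = (1−ρ)ρ^K/(1−ρ^(K+1)) = (0.5511·0.040612)/(1 − 0.018232)
= 0.022381/0.981768 = 0.022796

Final: 0.022796


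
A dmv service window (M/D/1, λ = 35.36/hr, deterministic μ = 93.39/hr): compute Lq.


ρ = 35.36/93.39 = 0.3786
M/D/1: Lq = ρ²/(2(1−ρ)) = 0.1434/(2·0.6214) = 0.11536

Final: 0.11536


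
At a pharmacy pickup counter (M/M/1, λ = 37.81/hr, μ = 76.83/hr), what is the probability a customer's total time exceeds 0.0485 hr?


W ~ Exponential(μ−λ) for M/M/1.
μ − λ = 76.83 − 37.81 = 39.0200
P(W > t) = e^{−(μ−λ)t} = e^{−1.8925} = 0.150699

Final: 0.150699


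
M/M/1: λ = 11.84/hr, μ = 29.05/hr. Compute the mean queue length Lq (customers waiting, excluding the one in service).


ρ = 11.84/29.05 = 0.4076
Lq = ρ²/(1−ρ) = 0.1661/0.5924 = 0.2804

Final: 0.2804


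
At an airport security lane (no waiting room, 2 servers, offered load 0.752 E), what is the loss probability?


B(c,a) = (a^c/c!) / Σ_{k=0}^{c} a^k/k!
a^2/2! = 0.282752
Σ terms (k=0..2): 1.00000 + 0.75200 + 0.28275 = 2.034752
B = 0.282752/2.034752 = 0.138961

Final: 0.138961


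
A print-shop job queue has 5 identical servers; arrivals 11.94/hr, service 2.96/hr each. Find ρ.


ρ = λ/(cμ) = 11.94/(5·2.96) = 11.94/14.80 = 0.8068

Final: 0.8068


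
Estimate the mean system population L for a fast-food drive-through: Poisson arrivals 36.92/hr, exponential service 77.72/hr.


ρ = λ/μ = 36.92/77.72 = 0.4750
L = ρ/(1−ρ) = 0.4750/(1 − 0.4750) = 0.4750/0.5250 = 0.9049

Final: 0.9049


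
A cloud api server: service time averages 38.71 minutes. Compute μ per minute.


μ = 1/(service time) in consistent units.
1 minute = 1 min, so μ = 1/38.71 = 0.02583 per minute

Final: 0.02583 /min


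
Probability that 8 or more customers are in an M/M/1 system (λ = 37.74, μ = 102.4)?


ρ = 37.74/102.4 = 0.3686
P(N ≥ n) = ρ^n = 0.3686^8 = 0.0003404

Final: 0.0003404


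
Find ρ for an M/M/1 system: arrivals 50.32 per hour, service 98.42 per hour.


ρ = λ/μ = 50.32/98.42 = 0.5113

Final: 0.5113


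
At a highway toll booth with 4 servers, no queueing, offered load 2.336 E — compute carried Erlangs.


B(4,2.336) = 0.131577 (Erlang-B)
Carried load = a(1 − B) = 2.336·(1 − 0.131577) = 2.336·0.868423 = 2.0286 E

Final: 2.0286 Erlangs


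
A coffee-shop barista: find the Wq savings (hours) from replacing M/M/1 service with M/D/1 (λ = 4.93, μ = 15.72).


ρ = 4.93/15.72 = 0.3136
Wq(M/M/1) = ρ/(μ−λ) = 0.3136/10.79 = 0.02907 hr
Wq(M/D/1) = ρ/(2(μ−λ)) = 0.01453 hr
Savings = 0.02907 − 0.01453 = 0.01453 hr

Final: 0.01453 hr


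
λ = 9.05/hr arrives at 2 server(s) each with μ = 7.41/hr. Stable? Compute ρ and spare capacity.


Total capacity cμ = 2·7.41 = 14.82/hr
ρ = λ/(cμ) = 9.05/14.82 = 0.6107
Stable ⇔ ρ < 1: YES
Spare capacity = cμ − λ = 14.82 − 9.05 = 5.77/hr

Final: ρ = 0.6107; stable; margin = 5.77/hr


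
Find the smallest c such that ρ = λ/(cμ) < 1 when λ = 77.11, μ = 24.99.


Stability requires cμ > λ ⇔ c > λ/μ.
λ/μ = 77.11/24.99 = 3.0856
Minimum integer c = ⌊3.0856⌋ + 1 = 4
Check: 4·24.99 = 99.96 > 77.11, while 3·24.99 = 74.97 ≤ 77.11

Final: 4 servers


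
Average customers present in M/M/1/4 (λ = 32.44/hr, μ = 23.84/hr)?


ρ = 32.44/23.84 = 1.3607
L = ρ[1 − (K+1)ρ^K + Kρ^(K+1)] / [(1−ρ)(1−ρ^(K+1))]
Numerator: 1.3607·(1 − 5·3.428454 + 4·4.665229) = 3.427216
Denominator: (-0.3607)·(-3.665229) = 1.322188
L = 3.427216/1.322188 = 2.5921

Final: 2.5921


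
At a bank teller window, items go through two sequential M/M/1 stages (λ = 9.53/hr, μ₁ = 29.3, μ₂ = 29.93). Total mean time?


Each node sees arrival rate λ = 9.53/hr (tandem ⇒ throughput preserved).
W₁ = 1/(μ₁−λ) = 1/(29.3−9.53) = 0.05058 hr
W₂ = 1/(μ₂−λ) = 1/(29.93−9.53) = 0.04902 hr
W_total = W₁ + W₂ = 0.05058 + 0.04902 = 0.09960 hr

Final: 0.09960 hr


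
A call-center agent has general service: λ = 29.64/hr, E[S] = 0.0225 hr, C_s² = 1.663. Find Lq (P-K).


ρ = λ·E[S] = 29.64·0.0225 = 0.6669
Lq = ρ²(1+C_s²)/(2(1−ρ)) = 0.4448·(1+1.663)/(2·0.3331)
= 0.4448·2.6630/0.6662 = 1.77782

Final: 1.77782


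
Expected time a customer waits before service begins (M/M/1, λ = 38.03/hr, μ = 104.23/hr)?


ρ = 38.03/104.23 = 0.3649
Wq = ρ/(μ−λ) = 0.3649/(104.23 − 38.03) = 0.3649/66.20 = 0.005512 hr

Final: 0.005512 hr


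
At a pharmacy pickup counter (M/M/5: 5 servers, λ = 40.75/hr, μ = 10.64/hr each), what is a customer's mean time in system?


a = 3.8299; ρ = 0.7660; P₀ = 0.016713
Lq = P₀·a^c·ρ/(c!(1−ρ)²) = 1.60511
Wq = Lq/λ = 1.60511/40.75 = 0.03939 hr
W = Wq + 1/μ = 0.03939 + 0.09398 = 0.13337 hr

Final: 0.13337 hr


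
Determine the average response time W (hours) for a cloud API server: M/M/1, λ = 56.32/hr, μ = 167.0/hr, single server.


W = 1/(μ−λ) = 1/(167.0 − 56.32) = 1/110.68 = 0.009035 hr

Final: 0.009035 hr


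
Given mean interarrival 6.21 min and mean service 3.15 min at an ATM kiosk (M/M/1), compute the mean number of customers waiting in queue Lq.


λ = 60/6.21 = 9.6618 /hr
μ = 60/3.15 = 19.0476 /hr
ρ = λ/μ = 9.6618/19.0476 = 0.5072
Lq = ρ²/(1−ρ) = 0.2573/0.4928 = 0.5222

Final: 0.5222


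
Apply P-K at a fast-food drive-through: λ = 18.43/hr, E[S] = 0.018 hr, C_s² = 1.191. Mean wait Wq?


ρ = λ·E[S] = 18.43·0.018 = 0.3317
E[S²] = E[S]²(1+C_s²) = 0.018²·(1+1.191) = 0.0007099
Wq = λ·E[S²]/(2(1−ρ)) = 18.43·0.0007099/(2·0.6683) = 0.009789 hr

Final: 0.009789 hr


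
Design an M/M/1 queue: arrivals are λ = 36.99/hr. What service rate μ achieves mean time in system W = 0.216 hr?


W = 1/(μ−λ) ⇒ μ − λ = 1/W = 1/0.216 = 4.6296
μ = λ + 1/W = 36.99 + 4.6296 = 41.6196 per hr

Final: 41.6196 /hr


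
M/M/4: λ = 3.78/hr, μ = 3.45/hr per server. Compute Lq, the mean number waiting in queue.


a = λ/μ = 1.0957; ρ = a/4 = 0.2739
P₀ = 0.333579
Lq = P₀·a^c·ρ / (c!·(1−ρ)²) = 0.333579·1.44109·0.2739/(24·0.52720)
= 0.01041

Final: 0.01041


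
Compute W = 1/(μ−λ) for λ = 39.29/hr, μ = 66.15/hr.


W = 1/(μ−λ) = 1/(66.15 − 39.29) = 1/26.86 = 0.03723 hr

Final: 0.03723 hr


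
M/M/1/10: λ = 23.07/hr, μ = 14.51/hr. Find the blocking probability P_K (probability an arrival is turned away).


ρ = λ/μ = 23.07/14.51 = 1.5899
P_K = (1−ρ)ρ^K/(1−ρ^(K+1)) = (-0.5899·103.229024)/(1 − 164.127745)
= -60.898721/-163.127745 = 0.373319

Final: 0.373319


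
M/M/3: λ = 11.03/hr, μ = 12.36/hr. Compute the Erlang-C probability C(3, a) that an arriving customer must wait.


a = λ/μ = 0.8924; ρ = a/3 = 0.2975
P₀ = 0.406640 (from M/M/c formula)
C(c,a) = [a^c/(c!(1−ρ))]·P₀ = [0.71068/(6·0.7025)]·0.406640
= 0.16860·0.406640 = 0.068559

Final: 0.068559


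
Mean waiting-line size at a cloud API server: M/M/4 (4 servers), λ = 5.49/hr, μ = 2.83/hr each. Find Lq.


a = λ/μ = 1.9399; ρ = a/4 = 0.4850
P₀ = 0.139195
Lq = P₀·a^c·ρ / (c!·(1−ρ)²) = 0.139195·14.16262·0.4850/(24·0.26524)
= 0.15019

Final: 0.15019


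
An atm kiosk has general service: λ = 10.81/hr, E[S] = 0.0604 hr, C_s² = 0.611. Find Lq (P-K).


ρ = λ·E[S] = 10.81·0.0604 = 0.6529
Lq = ρ²(1+C_s²)/(2(1−ρ)) = 0.4263·(1+0.611)/(2·0.3471)
= 0.4263·1.6110/0.6942 = 0.98939

Final: 0.98939


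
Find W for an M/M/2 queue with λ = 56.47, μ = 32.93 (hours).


a = 1.7148; ρ = 0.8574; P₀ = 0.076760
Lq = P₀·a^c·ρ/(c!(1−ρ)²) = 4.76062
Wq = Lq/λ = 4.76062/56.47 = 0.08430 hr
W = Wq + 1/μ = 0.08430 + 0.03037 = 0.11467 hr

Final: 0.11467 hr


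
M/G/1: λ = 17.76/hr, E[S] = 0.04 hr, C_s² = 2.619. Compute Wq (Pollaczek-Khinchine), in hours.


ρ = λ·E[S] = 17.76·0.04 = 0.7104
E[S²] = E[S]²(1+C_s²) = 0.04²·(1+2.619) = 0.005790
Wq = λ·E[S²]/(2(1−ρ)) = 17.76·0.005790/(2·0.2896) = 0.17755 hr

Final: 0.17755 hr


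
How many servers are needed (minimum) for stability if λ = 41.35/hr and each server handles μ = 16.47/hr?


Stability requires cμ > λ ⇔ c > λ/μ.
λ/μ = 41.35/16.47 = 2.5106
Minimum integer c = ⌊2.5106⌋ + 1 = 3
Check: 3·16.47 = 49.41 > 41.35, while 2·16.47 = 32.94 ≤ 41.35

Final: 3 servers


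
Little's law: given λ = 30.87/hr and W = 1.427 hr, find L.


L = λW = 30.87·1.427 = 44.0515

Final: 44.0515


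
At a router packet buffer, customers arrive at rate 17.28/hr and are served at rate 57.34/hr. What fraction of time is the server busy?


ρ = λ/μ = 17.28/57.34 = 0.3014

Final: 0.3014


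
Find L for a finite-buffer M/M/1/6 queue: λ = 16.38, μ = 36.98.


ρ = 16.38/36.98 = 0.4429
L = ρ[1 − (K+1)ρ^K + Kρ^(K+1)] / [(1−ρ)(1−ρ^(K+1))]
Numerator: 0.4429·(1 − 7·0.007552 + 6·0.003345) = 0.428416
Denominator: (0.5571)·(0.996655) = 0.555194
L = 0.428416/0.555194 = 0.7717

Final: 0.7717


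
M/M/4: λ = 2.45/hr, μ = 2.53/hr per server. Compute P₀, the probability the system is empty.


a = λ/μ = 2.45/2.53 = 0.9684; ρ = a/c = 0.2421
Σ_{k=0}^{3} a^k/k! (terms k=0..3) = 1.00000 + 0.96838 + 0.46888 + 0.15135 = 2.58861
Tail: a^4/(4!(1−ρ)) = 0.87939/(24·0.7579) = 0.04835
P₀ = 1/(2.58861 + 0.04835) = 1/2.63696 = 0.379225

Final: 0.379225


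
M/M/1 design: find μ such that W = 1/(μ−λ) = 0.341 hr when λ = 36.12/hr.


W = 1/(μ−λ) ⇒ μ − λ = 1/W = 1/0.341 = 2.9326
μ = λ + 1/W = 36.12 + 2.9326 = 39.0526 per hr

Final: 39.0526 /hr


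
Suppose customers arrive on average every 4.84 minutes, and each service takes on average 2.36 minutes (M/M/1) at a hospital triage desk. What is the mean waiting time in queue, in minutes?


λ = 60/4.84 = 12.3967 /hr
μ = 60/2.36 = 25.4237 /hr
ρ = λ/μ = 12.3967/25.4237 = 0.4876
Wq = ρ/(μ−λ) = 0.4876/(25.4237−12.3967) = 0.03743 hr
In minutes: 0.03743·60 = 2.246 min

Final: 2.246 min


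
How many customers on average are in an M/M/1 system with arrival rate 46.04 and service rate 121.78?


ρ = λ/μ = 46.04/121.78 = 0.3781
L = ρ/(1−ρ) = 0.3781/(1 − 0.3781) = 0.3781/0.6219 = 0.6079

Final: 0.6079


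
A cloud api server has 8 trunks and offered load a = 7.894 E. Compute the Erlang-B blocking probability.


B(c,a) = (a^c/c!) / Σ_{k=0}^{c} a^k/k!
a^8/8! = 373.986954
Σ terms (k=0..8): 1.00000 + 7.89400 + 31.15762 + 81.98608 + 161.79953 + 255.44909 + 336.08586 + 379.00882 + 373.98695 = 1628.367947
B = 373.986954/1628.367947 = 0.229670

Final: 0.229670


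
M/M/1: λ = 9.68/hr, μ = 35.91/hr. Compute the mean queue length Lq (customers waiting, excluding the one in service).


ρ = 9.68/35.91 = 0.2696
Lq = ρ²/(1−ρ) = 0.07266/0.7304 = 0.09948

Final: 0.09948


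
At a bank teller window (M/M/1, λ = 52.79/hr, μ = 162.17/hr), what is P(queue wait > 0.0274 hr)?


ρ = 52.79/162.17 = 0.3255
P(Wq > t) = ρ·e^{−(μ−λ)t} = 0.3255·e^{−2.9970}
= 0.3255·0.049936 = 0.016255

Final: 0.016255


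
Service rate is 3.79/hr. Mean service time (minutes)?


Mean service time = 1/μ = 1/3.79 hour = 0.26385 hour
In minutes: 0.26385 × 60 = 15.8311 min

Final: 15.8311 min


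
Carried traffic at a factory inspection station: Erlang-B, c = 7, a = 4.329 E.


B(7,4.329) = 0.080394 (Erlang-B)
Carried load = a(1 − B) = 4.329·(1 − 0.080394) = 4.329·0.919606 = 3.9810 E

Final: 3.9810 Erlangs


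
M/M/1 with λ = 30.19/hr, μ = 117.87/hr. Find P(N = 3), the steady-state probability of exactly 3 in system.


ρ = 30.19/117.87 = 0.2561
P_n = (1−ρ)·ρ^n = (1 − 0.2561)·0.2561^3 = 0.7439·0.016803 = 0.012499

Final: 0.012499


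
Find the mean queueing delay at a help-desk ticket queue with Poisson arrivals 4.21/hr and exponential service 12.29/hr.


ρ = 4.21/12.29 = 0.3426
Wq = ρ/(μ−λ) = 0.3426/(12.29 − 4.21) = 0.3426/8.08 = 0.04240 hr

Final: 0.04240 hr


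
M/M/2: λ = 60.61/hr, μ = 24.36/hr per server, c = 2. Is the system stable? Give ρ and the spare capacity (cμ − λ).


Total capacity cμ = 2·24.36 = 48.72/hr
ρ = λ/(cμ) = 60.61/48.72 = 1.2440
Stable ⇔ ρ < 1: NO
Spare capacity = cμ − λ = 48.72 − 60.61 = -11.89/hr

Final: ρ = 1.2440; unstable; margin = -11.89/hr


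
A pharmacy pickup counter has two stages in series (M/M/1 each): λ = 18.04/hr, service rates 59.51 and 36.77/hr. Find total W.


Each node sees arrival rate λ = 18.04/hr (tandem ⇒ throughput preserved).
W₁ = 1/(μ₁−λ) = 1/(59.51−18.04) = 0.02411 hr
W₂ = 1/(μ₂−λ) = 1/(36.77−18.04) = 0.05339 hr
W_total = W₁ + W₂ = 0.02411 + 0.05339 = 0.07750 hr

Final: 0.07750 hr


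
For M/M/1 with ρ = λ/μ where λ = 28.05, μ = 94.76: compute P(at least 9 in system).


ρ = 28.05/94.76 = 0.2960
P(N ≥ n) = ρ^n = 0.2960^9 = 0.00001745

Final: 0.00001745


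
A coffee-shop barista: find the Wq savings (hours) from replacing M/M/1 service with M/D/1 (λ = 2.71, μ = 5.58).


ρ = 2.71/5.58 = 0.4857
Wq(M/M/1) = ρ/(μ−λ) = 0.4857/2.87 = 0.16922 hr
Wq(M/D/1) = ρ/(2(μ−λ)) = 0.08461 hr
Savings = 0.16922 − 0.08461 = 0.08461 hr

Final: 0.08461 hr


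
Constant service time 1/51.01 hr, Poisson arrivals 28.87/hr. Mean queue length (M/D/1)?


ρ = 28.87/51.01 = 0.5660
M/D/1: Lq = ρ²/(2(1−ρ)) = 0.3203/(2·0.4340) = 0.36900

Final: 0.36900


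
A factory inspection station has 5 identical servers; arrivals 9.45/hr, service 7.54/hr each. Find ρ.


ρ = λ/(cμ) = 9.45/(5·7.54) = 9.45/37.70 = 0.2507

Final: 0.2507


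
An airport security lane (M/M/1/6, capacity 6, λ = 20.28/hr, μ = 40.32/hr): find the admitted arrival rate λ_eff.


ρ = 0.5030; P_K = (1−ρ)ρ^6/(1−ρ^7) = 0.008114
λ_eff = λ(1 − P_K) = 20.28·(1 − 0.008114) = 20.28·0.991886 = 20.1155 /hr

Final: 20.1155 /hr


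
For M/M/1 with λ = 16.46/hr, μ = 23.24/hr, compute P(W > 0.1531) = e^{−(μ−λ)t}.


W ~ Exponential(μ−λ) for M/M/1.
μ − λ = 23.24 − 16.46 = 6.7800
P(W > t) = e^{−(μ−λ)t} = e^{−1.0380} = 0.354156

Final: 0.354156


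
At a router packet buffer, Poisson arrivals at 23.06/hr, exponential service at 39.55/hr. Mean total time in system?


W = 1/(μ−λ) = 1/(39.55 − 23.06) = 1/16.49 = 0.06064 hr

Final: 0.06064 hr


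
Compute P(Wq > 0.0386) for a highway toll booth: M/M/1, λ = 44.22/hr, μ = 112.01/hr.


ρ = 44.22/112.01 = 0.3948
P(Wq > t) = ρ·e^{−(μ−λ)t} = 0.3948·e^{−2.6167}
= 0.3948·0.073044 = 0.028837

Final: 0.028837


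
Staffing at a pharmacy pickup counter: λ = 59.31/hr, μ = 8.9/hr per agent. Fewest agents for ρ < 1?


Stability requires cμ > λ ⇔ c > λ/μ.
λ/μ = 59.31/8.9 = 6.6640
Minimum integer c = ⌊6.6640⌋ + 1 = 7
Check: 7·8.9 = 62.30 > 59.31, while 6·8.9 = 53.40 ≤ 59.31

Final: 7 servers


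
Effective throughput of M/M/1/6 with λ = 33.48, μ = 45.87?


ρ = 0.7299; P_K = (1−ρ)ρ^6/(1−ρ^7) = 0.045906
λ_eff = λ(1 − P_K) = 33.48·(1 − 0.045906) = 33.48·0.954094 = 31.9431 /hr

Final: 31.9431 /hr


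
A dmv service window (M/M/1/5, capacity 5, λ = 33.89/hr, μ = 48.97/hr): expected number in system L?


ρ = 33.89/48.97 = 0.6921
L = ρ[1 − (K+1)ρ^K + Kρ^(K+1)] / [(1−ρ)(1−ρ^(K+1))]
Numerator: 0.6921·(1 − 6·0.158748 + 5·0.109862) = 0.413037
Denominator: (0.3079)·(0.890138) = 0.274112
L = 0.413037/0.274112 = 1.5068

Final: 1.5068


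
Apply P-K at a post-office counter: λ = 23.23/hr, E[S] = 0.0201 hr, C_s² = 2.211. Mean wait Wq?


ρ = λ·E[S] = 23.23·0.0201 = 0.4669
E[S²] = E[S]²(1+C_s²) = 0.0201²·(1+2.211) = 0.001297
Wq = λ·E[S²]/(2(1−ρ)) = 23.23·0.001297/(2·0.5331) = 0.02827 hr

Final: 0.02827 hr


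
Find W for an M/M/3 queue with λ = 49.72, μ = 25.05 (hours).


a = 1.9848; ρ = 0.6616; P₀ = 0.113561
Lq = P₀·a^c·ρ/(c!(1−ρ)²) = 0.85510
Wq = Lq/λ = 0.85510/49.72 = 0.01720 hr
W = Wq + 1/μ = 0.01720 + 0.03992 = 0.05712 hr

Final: 0.05712 hr


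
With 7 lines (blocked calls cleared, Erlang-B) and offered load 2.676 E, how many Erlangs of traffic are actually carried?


B(7,2.676) = 0.013506 (Erlang-B)
Carried load = a(1 − B) = 2.676·(1 − 0.013506) = 2.676·0.986494 = 2.6399 E

Final: 2.6399 Erlangs


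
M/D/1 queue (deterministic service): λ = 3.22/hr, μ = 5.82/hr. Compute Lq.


ρ = 3.22/5.82 = 0.5533
M/D/1: Lq = ρ²/(2(1−ρ)) = 0.3061/(2·0.4467) = 0.34260

Final: 0.34260


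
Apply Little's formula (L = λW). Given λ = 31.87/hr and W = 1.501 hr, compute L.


L = λW = 31.87·1.501 = 47.8369

Final: 47.8369


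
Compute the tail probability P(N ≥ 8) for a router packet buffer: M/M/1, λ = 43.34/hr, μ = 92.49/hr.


ρ = 43.34/92.49 = 0.4686
P(N ≥ n) = ρ^n = 0.4686^8 = 0.002325

Final: 0.002325


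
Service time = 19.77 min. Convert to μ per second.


μ = 1/(service time) in consistent units.
1 second = 0.0166667 min, so μ = 0.0166667/19.77 = 0.0008430 per second

Final: 0.0008430 /sec


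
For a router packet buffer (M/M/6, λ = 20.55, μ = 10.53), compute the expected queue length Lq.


a = λ/μ = 1.9516; ρ = a/6 = 0.3253
P₀ = 0.141870
Lq = P₀·a^c·ρ / (c!·(1−ρ)²) = 0.141870·55.24599·0.3253/(720·0.45527)
= 0.007777

Final: 0.007777


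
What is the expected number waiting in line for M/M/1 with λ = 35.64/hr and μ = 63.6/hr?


ρ = 35.64/63.6 = 0.5604
Lq = ρ²/(1−ρ) = 0.3140/0.4396 = 0.7143

Final: 0.7143


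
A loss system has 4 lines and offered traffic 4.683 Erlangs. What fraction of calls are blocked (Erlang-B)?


B(c,a) = (a^c/c!) / Σ_{k=0}^{c} a^k/k!
a^4/4! = 20.039431
Σ terms (k=0..4): 1.00000 + 4.68300 + 10.96524 + 17.11675 + 20.03943 = 53.804422
B = 20.039431/53.804422 = 0.372450

Final: 0.372450


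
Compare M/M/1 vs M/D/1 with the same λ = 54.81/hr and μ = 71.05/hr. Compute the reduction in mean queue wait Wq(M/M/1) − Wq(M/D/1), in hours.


ρ = 54.81/71.05 = 0.7714
Wq(M/M/1) = ρ/(μ−λ) = 0.7714/16.24 = 0.04750 hr
Wq(M/D/1) = ρ/(2(μ−λ)) = 0.02375 hr
Savings = 0.04750 − 0.02375 = 0.02375 hr

Final: 0.02375 hr


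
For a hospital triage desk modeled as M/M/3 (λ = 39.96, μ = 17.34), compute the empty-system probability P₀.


a = λ/μ = 39.96/17.34 = 2.3045; ρ = a/c = 0.7682
Σ_{k=0}^{2} a^k/k! (terms k=0..2) = 1.00000 + 2.30450 + 2.65536 = 5.95985
Tail: a^3/(3!(1−ρ)) = 12.23853/(6·0.2318) = 8.79834
P₀ = 1/(5.95985 + 8.79834) = 1/14.75820 = 0.067759

Final: 0.067759


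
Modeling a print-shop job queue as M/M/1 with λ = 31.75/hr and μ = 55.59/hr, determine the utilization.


ρ = λ/μ = 31.75/55.59 = 0.5711

Final: 0.5711


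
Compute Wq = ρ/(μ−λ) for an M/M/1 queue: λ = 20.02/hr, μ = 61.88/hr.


ρ = 20.02/61.88 = 0.3235
Wq = ρ/(μ−λ) = 0.3235/(61.88 − 20.02) = 0.3235/41.86 = 0.007729 hr

Final: 0.007729 hr


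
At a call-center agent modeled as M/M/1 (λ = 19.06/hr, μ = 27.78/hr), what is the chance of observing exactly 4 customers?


ρ = 19.06/27.78 = 0.6861
P_n = (1−ρ)·ρ^n = (1 − 0.6861)·0.6861^4 = 0.3139·0.221596 = 0.069558

Final: 0.069558


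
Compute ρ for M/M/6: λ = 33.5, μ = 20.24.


ρ = λ/(cμ) = 33.5/(6·20.24) = 33.5/121.44 = 0.2759

Final: 0.2759


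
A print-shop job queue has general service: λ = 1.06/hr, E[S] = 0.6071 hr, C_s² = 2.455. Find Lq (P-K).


ρ = λ·E[S] = 1.06·0.6071 = 0.6435
Lq = ρ²(1+C_s²)/(2(1−ρ)) = 0.4141·(1+2.455)/(2·0.3565)
= 0.4141·3.4550/0.7129 = 2.00688

Final: 2.00688


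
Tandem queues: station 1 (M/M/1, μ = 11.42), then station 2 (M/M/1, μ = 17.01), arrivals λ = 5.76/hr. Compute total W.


Each node sees arrival rate λ = 5.76/hr (tandem ⇒ throughput preserved).
W₁ = 1/(μ₁−λ) = 1/(11.42−5.76) = 0.17668 hr
W₂ = 1/(μ₂−λ) = 1/(17.01−5.76) = 0.08889 hr
W_total = W₁ + W₂ = 0.17668 + 0.08889 = 0.26557 hr

Final: 0.26557 hr


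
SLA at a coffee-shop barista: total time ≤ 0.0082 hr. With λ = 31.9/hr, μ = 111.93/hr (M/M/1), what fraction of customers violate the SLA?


W ~ Exponential(μ−λ) for M/M/1.
μ − λ = 111.93 − 31.9 = 80.0300
P(W > t) = e^{−(μ−λ)t} = e^{−0.6562} = 0.518795

Final: 0.518795


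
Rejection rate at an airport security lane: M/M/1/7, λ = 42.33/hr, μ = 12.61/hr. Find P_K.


ρ = λ/μ = 42.33/12.61 = 3.3569
P_K = (1−ρ)ρ^K/(1−ρ^(K+1)) = (-2.3569·4803.217726)/(1 − 16123.727704)
= -11320.509978/-16122.727704 = 0.702146

Final: 0.702146


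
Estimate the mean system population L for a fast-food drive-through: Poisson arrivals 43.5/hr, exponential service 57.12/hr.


ρ = λ/μ = 43.5/57.12 = 0.7616
L = ρ/(1−ρ) = 0.7616/(1 − 0.7616) = 0.7616/0.2384 = 3.1938

Final: 3.1938


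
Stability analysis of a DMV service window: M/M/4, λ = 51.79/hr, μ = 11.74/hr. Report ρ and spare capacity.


Total capacity cμ = 4·11.74 = 46.96/hr
ρ = λ/(cμ) = 51.79/46.96 = 1.1029
Stable ⇔ ρ < 1: NO
Spare capacity = cμ − λ = 46.96 − 51.79 = -4.83/hr

Final: ρ = 1.1029; unstable; margin = -4.83/hr


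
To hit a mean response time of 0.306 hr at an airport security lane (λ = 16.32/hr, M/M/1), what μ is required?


W = 1/(μ−λ) ⇒ μ − λ = 1/W = 1/0.306 = 3.2680
μ = λ + 1/W = 16.32 + 3.2680 = 19.5880 per hr

Final: 19.5880 /hr


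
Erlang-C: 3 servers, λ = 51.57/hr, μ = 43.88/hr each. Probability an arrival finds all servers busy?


a = λ/μ = 1.1753; ρ = a/3 = 0.3918
P₀ = 0.302055 (from M/M/c formula)
C(c,a) = [a^c/(c!(1−ρ))]·P₀ = [1.62327/(6·0.6082)]·0.302055
= 0.44479·0.302055 = 0.134352

Final: 0.134352


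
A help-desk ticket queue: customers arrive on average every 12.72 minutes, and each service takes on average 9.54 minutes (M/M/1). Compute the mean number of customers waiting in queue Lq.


λ = 60/12.72 = 4.7170 /hr
μ = 60/9.54 = 6.2893 /hr
ρ = λ/μ = 4.7170/6.2893 = 0.7500
Lq = ρ²/(1−ρ) = 0.5625/0.2500 = 2.2500

Final: 2.2500


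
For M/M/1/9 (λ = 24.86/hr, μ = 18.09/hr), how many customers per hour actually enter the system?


ρ = 1.3742; P_K = (1−ρ)ρ^9/(1−ρ^10) = 0.284153
λ_eff = λ(1 − P_K) = 24.86·(1 − 0.284153) = 24.86·0.715847 = 17.7959 /hr

Final: 17.7959 /hr


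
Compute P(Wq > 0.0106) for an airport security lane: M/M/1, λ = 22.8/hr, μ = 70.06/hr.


ρ = 22.8/70.06 = 0.3254
P(Wq > t) = ρ·e^{−(μ−λ)t} = 0.3254·e^{−0.5010}
= 0.3254·0.605951 = 0.197198

Final: 0.197198


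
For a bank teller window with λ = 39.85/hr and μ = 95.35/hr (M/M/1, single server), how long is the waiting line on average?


ρ = 39.85/95.35 = 0.4179
Lq = ρ²/(1−ρ) = 0.1747/0.5821 = 0.3001

Final: 0.3001


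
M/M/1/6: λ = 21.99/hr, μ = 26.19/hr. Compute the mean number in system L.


ρ = 21.99/26.19 = 0.8396
L = ρ[1 − (K+1)ρ^K + Kρ^(K+1)] / [(1−ρ)(1−ρ^(K+1))]
Numerator: 0.8396·(1 − 7·0.350379 + 6·0.294190) = 0.262374
Denominator: (0.1604)·(0.705810) = 0.113188
L = 0.262374/0.113188 = 2.3180

Final: 2.3180


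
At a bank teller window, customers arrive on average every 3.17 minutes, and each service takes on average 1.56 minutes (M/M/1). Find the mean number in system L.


λ = 60/3.17 = 18.9274 /hr
μ = 60/1.56 = 38.4615 /hr
ρ = λ/μ = 18.9274/38.4615 = 0.4921
L = ρ/(1−ρ) = 0.4921/0.5079 = 0.9689

Final: 0.9689


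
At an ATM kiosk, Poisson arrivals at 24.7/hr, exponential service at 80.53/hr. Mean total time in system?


W = 1/(μ−λ) = 1/(80.53 − 24.7) = 1/55.83 = 0.01791 hr

Final: 0.01791 hr


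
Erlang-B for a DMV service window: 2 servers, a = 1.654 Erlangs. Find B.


B(c,a) = (a^c/c!) / Σ_{k=0}^{c} a^k/k!
a^2/2! = 1.367858
Σ terms (k=0..2): 1.00000 + 1.65400 + 1.36786 = 4.021858
B = 1.367858/4.021858 = 0.340106

Final: 0.340106


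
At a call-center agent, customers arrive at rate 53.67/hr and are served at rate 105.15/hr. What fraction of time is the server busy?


ρ = λ/μ = 53.67/105.15 = 0.5104

Final: 0.5104


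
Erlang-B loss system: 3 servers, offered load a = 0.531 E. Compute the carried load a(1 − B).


B(3,0.531) = 0.014705 (Erlang-B)
Carried load = a(1 − B) = 0.531·(1 − 0.014705) = 0.531·0.985295 = 0.5232 E

Final: 0.5232 Erlangs


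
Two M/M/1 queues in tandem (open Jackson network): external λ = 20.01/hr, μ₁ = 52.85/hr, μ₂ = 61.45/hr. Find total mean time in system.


Each node sees arrival rate λ = 20.01/hr (tandem ⇒ throughput preserved).
W₁ = 1/(μ₁−λ) = 1/(52.85−20.01) = 0.03045 hr
W₂ = 1/(μ₂−λ) = 1/(61.45−20.01) = 0.02413 hr
W_total = W₁ + W₂ = 0.03045 + 0.02413 = 0.05458 hr

Final: 0.05458 hr


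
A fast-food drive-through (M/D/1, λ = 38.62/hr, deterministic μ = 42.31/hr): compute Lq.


ρ = 38.62/42.31 = 0.9128
M/D/1: Lq = ρ²/(2(1−ρ)) = 0.8332/(2·0.08721) = 4.77667

Final: 4.77667


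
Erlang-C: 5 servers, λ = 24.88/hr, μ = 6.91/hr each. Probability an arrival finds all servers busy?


a = λ/μ = 3.6006; ρ = a/5 = 0.7201
P₀ = 0.022788 (from M/M/c formula)
C(c,a) = [a^c/(c!(1−ρ))]·P₀ = [605.14806/(120·0.2799)]·0.022788
= 18.01781·0.022788 = 0.410586

Final: 0.410586


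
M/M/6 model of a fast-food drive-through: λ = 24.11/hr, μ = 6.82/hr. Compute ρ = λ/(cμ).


ρ = λ/(cμ) = 24.11/(6·6.82) = 24.11/40.92 = 0.5892

Final: 0.5892


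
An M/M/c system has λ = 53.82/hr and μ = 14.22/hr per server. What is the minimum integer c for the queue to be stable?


Stability requires cμ > λ ⇔ c > λ/μ.
λ/μ = 53.82/14.22 = 3.7848
Minimum integer c = ⌊3.7848⌋ + 1 = 4
Check: 4·14.22 = 56.88 > 53.82, while 3·14.22 = 42.66 ≤ 53.82

Final: 4 servers


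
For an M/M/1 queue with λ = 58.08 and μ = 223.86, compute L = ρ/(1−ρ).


ρ = λ/μ = 58.08/223.86 = 0.2594
L = ρ/(1−ρ) = 0.2594/(1 − 0.2594) = 0.2594/0.7406 = 0.3503

Final: 0.3503


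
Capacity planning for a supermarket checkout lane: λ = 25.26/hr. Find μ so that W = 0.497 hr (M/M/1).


W = 1/(μ−λ) ⇒ μ − λ = 1/W = 1/0.497 = 2.0121
μ = λ + 1/W = 25.26 + 2.0121 = 27.2721 per hr

Final: 27.2721 /hr


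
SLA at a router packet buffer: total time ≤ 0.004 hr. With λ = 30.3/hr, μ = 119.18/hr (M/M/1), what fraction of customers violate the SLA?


W ~ Exponential(μ−λ) for M/M/1.
μ − λ = 119.18 − 30.3 = 88.8800
P(W > t) = e^{−(μ−λ)t} = e^{−0.3555} = 0.700809

Final: 0.700809


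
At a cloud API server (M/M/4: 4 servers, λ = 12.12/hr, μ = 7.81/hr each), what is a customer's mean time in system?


a = 1.5519; ρ = 0.3880; P₀ = 0.209481
Lq = P₀·a^c·ρ/(c!(1−ρ)²) = 0.05243
Wq = Lq/λ = 0.05243/12.12 = 0.004326 hr
W = Wq + 1/μ = 0.004326 + 0.12804 = 0.13237 hr

Final: 0.13237 hr


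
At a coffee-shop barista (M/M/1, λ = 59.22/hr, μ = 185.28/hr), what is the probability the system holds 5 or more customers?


ρ = 59.22/185.28 = 0.3196
P(N ≥ n) = ρ^n = 0.3196^5 = 0.003336

Final: 0.003336


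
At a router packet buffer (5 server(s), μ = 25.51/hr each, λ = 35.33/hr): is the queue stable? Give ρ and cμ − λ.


Total capacity cμ = 5·25.51 = 127.55/hr
ρ = λ/(cμ) = 35.33/127.55 = 0.2770
Stable ⇔ ρ < 1: YES
Spare capacity = cμ − λ = 127.55 − 35.33 = 92.22/hr

Final: ρ = 0.2770; stable; margin = 92.22/hr


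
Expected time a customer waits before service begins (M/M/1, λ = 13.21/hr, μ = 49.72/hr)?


ρ = 13.21/49.72 = 0.2657
Wq = ρ/(μ−λ) = 0.2657/(49.72 − 13.21) = 0.2657/36.51 = 0.007277 hr

Final: 0.007277 hr


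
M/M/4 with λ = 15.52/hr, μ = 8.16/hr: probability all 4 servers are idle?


a = λ/μ = 15.52/8.16 = 1.9020; ρ = a/c = 0.4755
Σ_{k=0}^{3} a^k/k! (terms k=0..3) = 1.00000 + 1.90196 + 1.80873 + 1.14671 = 5.85740
Tail: a^4/(4!(1−ρ)) = 13.08598/(24·0.5245) = 1.03954
P₀ = 1/(5.85740 + 1.03954) = 1/6.89694 = 0.144992

Final: 0.144992


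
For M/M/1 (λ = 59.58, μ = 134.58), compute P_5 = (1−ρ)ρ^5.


ρ = 59.58/134.58 = 0.4427
P_n = (1−ρ)·ρ^n = (1 − 0.4427)·0.4427^5 = 0.5573·0.017006 = 0.009477

Final: 0.009477


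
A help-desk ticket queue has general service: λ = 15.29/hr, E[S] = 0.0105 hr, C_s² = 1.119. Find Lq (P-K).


ρ = λ·E[S] = 15.29·0.0105 = 0.1605
Lq = ρ²(1+C_s²)/(2(1−ρ)) = 0.02577·(1+1.119)/(2·0.8395)
= 0.02577·2.1190/1.6789 = 0.03253

Final: 0.03253


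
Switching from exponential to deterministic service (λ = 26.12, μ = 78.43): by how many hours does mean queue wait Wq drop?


ρ = 26.12/78.43 = 0.3330
Wq(M/M/1) = ρ/(μ−λ) = 0.3330/52.31 = 0.006367 hr
Wq(M/D/1) = ρ/(2(μ−λ)) = 0.003183 hr
Savings = 0.006367 − 0.003183 = 0.003183 hr

Final: 0.003183 hr


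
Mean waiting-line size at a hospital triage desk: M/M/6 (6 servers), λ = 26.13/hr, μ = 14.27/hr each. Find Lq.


a = λ/μ = 1.8311; ρ = a/6 = 0.3052
P₀ = 0.160097
Lq = P₀·a^c·ρ / (c!·(1−ρ)²) = 0.160097·37.69577·0.3052/(720·0.48277)
= 0.005299

Final: 0.005299


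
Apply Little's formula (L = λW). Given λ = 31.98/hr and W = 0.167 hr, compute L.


L = λW = 31.98·0.167 = 5.3407

Final: 5.3407


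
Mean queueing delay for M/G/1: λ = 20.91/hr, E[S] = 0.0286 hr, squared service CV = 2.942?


ρ = λ·E[S] = 20.91·0.0286 = 0.5980
E[S²] = E[S]²(1+C_s²) = 0.0286²·(1+2.942) = 0.003224
Wq = λ·E[S²]/(2(1−ρ)) = 20.91·0.003224/(2·0.4020) = 0.08386 hr

Final: 0.08386 hr


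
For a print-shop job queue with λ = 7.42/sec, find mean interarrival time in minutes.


Mean interarrival time = 1/λ = 1/7.42 second = 0.13477 second
In minutes: 0.13477 × 0.0166667 = 0.002246 min

Final: 0.002246 min


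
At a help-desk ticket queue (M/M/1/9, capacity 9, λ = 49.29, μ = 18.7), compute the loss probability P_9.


ρ = λ/μ = 49.29/18.7 = 2.6358
P_K = (1−ρ)ρ^K/(1−ρ^(K+1)) = (-1.6358·6141.223520)/(1 − 16187.214295)
= -10045.990775/-16186.214295 = 0.620651

Final: 0.620651


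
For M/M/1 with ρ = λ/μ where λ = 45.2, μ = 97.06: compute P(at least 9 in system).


ρ = 45.2/97.06 = 0.4657
P(N ≥ n) = ρ^n = 0.4657^9 = 0.001030

Final: 0.001030


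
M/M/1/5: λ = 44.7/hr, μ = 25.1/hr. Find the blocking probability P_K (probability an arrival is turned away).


ρ = λ/μ = 44.7/25.1 = 1.7809
P_K = (1−ρ)ρ^K/(1−ρ^(K+1)) = (-0.7809·17.913028)/(1 − 31.900891)
= -13.987863/-30.900891 = 0.452669

Final: 0.452669


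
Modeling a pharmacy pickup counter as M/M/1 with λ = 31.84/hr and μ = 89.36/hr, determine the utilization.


ρ = λ/μ = 31.84/89.36 = 0.3563

Final: 0.3563


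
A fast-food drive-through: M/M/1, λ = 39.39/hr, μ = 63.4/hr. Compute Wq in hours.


ρ = 39.39/63.4 = 0.6213
Wq = ρ/(μ−λ) = 0.6213/(63.4 − 39.39) = 0.6213/24.01 = 0.02588 hr

Final: 0.02588 hr


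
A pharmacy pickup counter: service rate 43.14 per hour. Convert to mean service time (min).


Mean service time = 1/μ = 1/43.14 hour = 0.02318 hour
In minutes: 0.02318 × 60 = 1.3908 min

Final: 1.3908 min


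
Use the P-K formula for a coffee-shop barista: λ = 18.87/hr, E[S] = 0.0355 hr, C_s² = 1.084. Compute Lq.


ρ = λ·E[S] = 18.87·0.0355 = 0.6699
Lq = ρ²(1+C_s²)/(2(1−ρ)) = 0.4487·(1+1.084)/(2·0.3301)
= 0.4487·2.0840/0.6602 = 1.41646

Final: 1.41646


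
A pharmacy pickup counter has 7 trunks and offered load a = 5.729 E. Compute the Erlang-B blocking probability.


B(c,a) = (a^c/c!) / Σ_{k=0}^{c} a^k/k!
a^7/7! = 40.190297
Σ terms (k=0..7): 1.00000 + 5.72900 + 16.41072 + 31.33901 + 44.88529 + 51.42957 + 49.10666 + 40.19030 = 240.090546
B = 40.190297/240.090546 = 0.167396

Final: 0.167396


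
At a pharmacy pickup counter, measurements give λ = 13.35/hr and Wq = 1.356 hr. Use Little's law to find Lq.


Lq = λWq = 13.35·1.356 = 18.1026

Final: 18.1026


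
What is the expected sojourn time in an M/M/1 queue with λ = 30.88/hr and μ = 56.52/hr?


W = 1/(μ−λ) = 1/(56.52 − 30.88) = 1/25.64 = 0.03900 hr

Final: 0.03900 hr


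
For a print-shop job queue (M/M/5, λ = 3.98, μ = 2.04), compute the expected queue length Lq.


a = λ/μ = 1.9510; ρ = a/5 = 0.3902
P₀ = 0.141208
Lq = P₀·a^c·ρ / (c!·(1−ρ)²) = 0.141208·28.26601·0.3902/(120·0.37186)
= 0.03490

Final: 0.03490


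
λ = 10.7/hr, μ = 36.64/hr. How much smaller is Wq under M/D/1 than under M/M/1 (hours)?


ρ = 10.7/36.64 = 0.2920
Wq(M/M/1) = ρ/(μ−λ) = 0.2920/25.94 = 0.01126 hr
Wq(M/D/1) = ρ/(2(μ−λ)) = 0.005629 hr
Savings = 0.01126 − 0.005629 = 0.005629 hr

Final: 0.005629 hr


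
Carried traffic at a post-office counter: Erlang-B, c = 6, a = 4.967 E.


B(6,4.967) = 0.189365 (Erlang-B)
Carried load = a(1 − B) = 4.967·(1 − 0.189365) = 4.967·0.810635 = 4.0264 E

Final: 4.0264 Erlangs


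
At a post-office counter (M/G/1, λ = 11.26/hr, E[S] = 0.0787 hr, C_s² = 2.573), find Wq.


ρ = λ·E[S] = 11.26·0.0787 = 0.8862
E[S²] = E[S]²(1+C_s²) = 0.0787²·(1+2.573) = 0.022130
Wq = λ·E[S²]/(2(1−ρ)) = 11.26·0.022130/(2·0.1138) = 1.09447 hr

Final: 1.09447 hr


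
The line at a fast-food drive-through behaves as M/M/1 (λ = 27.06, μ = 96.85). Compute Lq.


ρ = 27.06/96.85 = 0.2794
Lq = ρ²/(1−ρ) = 0.07806/0.7206 = 0.1083

Final: 0.1083


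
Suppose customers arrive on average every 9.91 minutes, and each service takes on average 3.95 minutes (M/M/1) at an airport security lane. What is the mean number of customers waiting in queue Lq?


λ = 60/9.91 = 6.0545 /hr
μ = 60/3.95 = 15.1899 /hr
ρ = λ/μ = 6.0545/15.1899 = 0.3986
Lq = ρ²/(1−ρ) = 0.1589/0.6014 = 0.2642

Final: 0.2642


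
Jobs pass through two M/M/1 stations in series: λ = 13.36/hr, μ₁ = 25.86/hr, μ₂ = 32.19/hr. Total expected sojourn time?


Each node sees arrival rate λ = 13.36/hr (tandem ⇒ throughput preserved).
W₁ = 1/(μ₁−λ) = 1/(25.86−13.36) = 0.08000 hr
W₂ = 1/(μ₂−λ) = 1/(32.19−13.36) = 0.05311 hr
W_total = W₁ + W₂ = 0.08000 + 0.05311 = 0.13311 hr

Final: 0.13311 hr
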